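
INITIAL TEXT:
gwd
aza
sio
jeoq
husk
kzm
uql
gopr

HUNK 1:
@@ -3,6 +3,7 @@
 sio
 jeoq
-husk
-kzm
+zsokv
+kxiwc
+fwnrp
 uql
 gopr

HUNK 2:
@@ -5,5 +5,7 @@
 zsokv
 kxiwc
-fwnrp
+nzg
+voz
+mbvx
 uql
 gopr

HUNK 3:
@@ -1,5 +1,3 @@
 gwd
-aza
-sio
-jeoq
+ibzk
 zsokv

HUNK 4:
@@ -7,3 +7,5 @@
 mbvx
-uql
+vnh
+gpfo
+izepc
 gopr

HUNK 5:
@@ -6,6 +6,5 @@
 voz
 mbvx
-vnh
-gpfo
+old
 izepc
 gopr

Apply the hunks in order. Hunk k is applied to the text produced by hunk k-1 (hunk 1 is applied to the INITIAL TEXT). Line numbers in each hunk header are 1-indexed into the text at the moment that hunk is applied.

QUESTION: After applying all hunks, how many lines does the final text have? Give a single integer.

Answer: 10

Derivation:
Hunk 1: at line 3 remove [husk,kzm] add [zsokv,kxiwc,fwnrp] -> 9 lines: gwd aza sio jeoq zsokv kxiwc fwnrp uql gopr
Hunk 2: at line 5 remove [fwnrp] add [nzg,voz,mbvx] -> 11 lines: gwd aza sio jeoq zsokv kxiwc nzg voz mbvx uql gopr
Hunk 3: at line 1 remove [aza,sio,jeoq] add [ibzk] -> 9 lines: gwd ibzk zsokv kxiwc nzg voz mbvx uql gopr
Hunk 4: at line 7 remove [uql] add [vnh,gpfo,izepc] -> 11 lines: gwd ibzk zsokv kxiwc nzg voz mbvx vnh gpfo izepc gopr
Hunk 5: at line 6 remove [vnh,gpfo] add [old] -> 10 lines: gwd ibzk zsokv kxiwc nzg voz mbvx old izepc gopr
Final line count: 10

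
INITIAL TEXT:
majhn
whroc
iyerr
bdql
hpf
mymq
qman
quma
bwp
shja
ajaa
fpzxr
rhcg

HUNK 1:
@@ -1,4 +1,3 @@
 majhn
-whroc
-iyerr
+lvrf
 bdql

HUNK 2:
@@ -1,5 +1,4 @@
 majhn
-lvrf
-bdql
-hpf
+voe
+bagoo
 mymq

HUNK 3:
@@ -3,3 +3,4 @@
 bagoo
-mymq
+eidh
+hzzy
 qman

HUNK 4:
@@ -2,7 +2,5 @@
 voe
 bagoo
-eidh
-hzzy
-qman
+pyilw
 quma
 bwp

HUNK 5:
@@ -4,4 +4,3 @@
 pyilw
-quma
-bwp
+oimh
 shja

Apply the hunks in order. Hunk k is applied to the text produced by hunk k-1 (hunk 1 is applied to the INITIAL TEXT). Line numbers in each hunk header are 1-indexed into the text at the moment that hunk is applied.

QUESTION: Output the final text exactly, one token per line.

Answer: majhn
voe
bagoo
pyilw
oimh
shja
ajaa
fpzxr
rhcg

Derivation:
Hunk 1: at line 1 remove [whroc,iyerr] add [lvrf] -> 12 lines: majhn lvrf bdql hpf mymq qman quma bwp shja ajaa fpzxr rhcg
Hunk 2: at line 1 remove [lvrf,bdql,hpf] add [voe,bagoo] -> 11 lines: majhn voe bagoo mymq qman quma bwp shja ajaa fpzxr rhcg
Hunk 3: at line 3 remove [mymq] add [eidh,hzzy] -> 12 lines: majhn voe bagoo eidh hzzy qman quma bwp shja ajaa fpzxr rhcg
Hunk 4: at line 2 remove [eidh,hzzy,qman] add [pyilw] -> 10 lines: majhn voe bagoo pyilw quma bwp shja ajaa fpzxr rhcg
Hunk 5: at line 4 remove [quma,bwp] add [oimh] -> 9 lines: majhn voe bagoo pyilw oimh shja ajaa fpzxr rhcg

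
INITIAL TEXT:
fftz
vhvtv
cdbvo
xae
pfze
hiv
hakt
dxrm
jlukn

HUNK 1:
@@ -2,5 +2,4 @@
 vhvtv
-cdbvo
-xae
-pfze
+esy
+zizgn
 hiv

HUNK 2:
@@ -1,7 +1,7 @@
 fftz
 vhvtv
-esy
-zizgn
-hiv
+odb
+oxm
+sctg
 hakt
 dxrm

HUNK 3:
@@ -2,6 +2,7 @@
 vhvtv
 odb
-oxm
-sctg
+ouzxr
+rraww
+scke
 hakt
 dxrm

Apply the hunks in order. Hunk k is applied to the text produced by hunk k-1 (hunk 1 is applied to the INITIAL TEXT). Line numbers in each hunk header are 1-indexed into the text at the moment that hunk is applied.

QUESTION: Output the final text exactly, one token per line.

Hunk 1: at line 2 remove [cdbvo,xae,pfze] add [esy,zizgn] -> 8 lines: fftz vhvtv esy zizgn hiv hakt dxrm jlukn
Hunk 2: at line 1 remove [esy,zizgn,hiv] add [odb,oxm,sctg] -> 8 lines: fftz vhvtv odb oxm sctg hakt dxrm jlukn
Hunk 3: at line 2 remove [oxm,sctg] add [ouzxr,rraww,scke] -> 9 lines: fftz vhvtv odb ouzxr rraww scke hakt dxrm jlukn

Answer: fftz
vhvtv
odb
ouzxr
rraww
scke
hakt
dxrm
jlukn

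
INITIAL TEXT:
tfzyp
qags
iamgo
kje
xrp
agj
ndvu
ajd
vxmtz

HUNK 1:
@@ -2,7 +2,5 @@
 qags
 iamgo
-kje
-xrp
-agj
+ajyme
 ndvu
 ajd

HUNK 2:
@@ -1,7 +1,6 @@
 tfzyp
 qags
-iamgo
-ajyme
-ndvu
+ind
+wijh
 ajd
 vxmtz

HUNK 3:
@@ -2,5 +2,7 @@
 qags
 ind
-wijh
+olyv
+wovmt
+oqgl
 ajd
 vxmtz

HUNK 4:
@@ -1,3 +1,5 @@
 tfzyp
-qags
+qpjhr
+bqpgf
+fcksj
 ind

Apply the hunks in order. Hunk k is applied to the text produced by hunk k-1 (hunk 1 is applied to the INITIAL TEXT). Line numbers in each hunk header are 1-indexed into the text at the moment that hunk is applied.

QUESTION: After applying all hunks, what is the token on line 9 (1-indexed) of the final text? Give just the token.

Hunk 1: at line 2 remove [kje,xrp,agj] add [ajyme] -> 7 lines: tfzyp qags iamgo ajyme ndvu ajd vxmtz
Hunk 2: at line 1 remove [iamgo,ajyme,ndvu] add [ind,wijh] -> 6 lines: tfzyp qags ind wijh ajd vxmtz
Hunk 3: at line 2 remove [wijh] add [olyv,wovmt,oqgl] -> 8 lines: tfzyp qags ind olyv wovmt oqgl ajd vxmtz
Hunk 4: at line 1 remove [qags] add [qpjhr,bqpgf,fcksj] -> 10 lines: tfzyp qpjhr bqpgf fcksj ind olyv wovmt oqgl ajd vxmtz
Final line 9: ajd

Answer: ajd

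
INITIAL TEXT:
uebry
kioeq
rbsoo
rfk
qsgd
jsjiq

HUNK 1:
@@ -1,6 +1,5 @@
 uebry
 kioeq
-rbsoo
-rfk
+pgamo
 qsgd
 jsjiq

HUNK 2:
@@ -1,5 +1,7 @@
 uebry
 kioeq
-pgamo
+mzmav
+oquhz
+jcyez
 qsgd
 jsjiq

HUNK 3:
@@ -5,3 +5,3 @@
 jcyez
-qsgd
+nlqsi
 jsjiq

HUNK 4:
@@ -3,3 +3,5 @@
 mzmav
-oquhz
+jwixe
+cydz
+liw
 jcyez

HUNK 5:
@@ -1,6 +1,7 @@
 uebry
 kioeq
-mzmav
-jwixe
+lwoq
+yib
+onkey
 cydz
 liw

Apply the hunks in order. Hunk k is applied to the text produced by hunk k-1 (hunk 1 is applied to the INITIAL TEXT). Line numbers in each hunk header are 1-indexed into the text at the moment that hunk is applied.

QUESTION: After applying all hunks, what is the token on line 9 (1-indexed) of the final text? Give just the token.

Hunk 1: at line 1 remove [rbsoo,rfk] add [pgamo] -> 5 lines: uebry kioeq pgamo qsgd jsjiq
Hunk 2: at line 1 remove [pgamo] add [mzmav,oquhz,jcyez] -> 7 lines: uebry kioeq mzmav oquhz jcyez qsgd jsjiq
Hunk 3: at line 5 remove [qsgd] add [nlqsi] -> 7 lines: uebry kioeq mzmav oquhz jcyez nlqsi jsjiq
Hunk 4: at line 3 remove [oquhz] add [jwixe,cydz,liw] -> 9 lines: uebry kioeq mzmav jwixe cydz liw jcyez nlqsi jsjiq
Hunk 5: at line 1 remove [mzmav,jwixe] add [lwoq,yib,onkey] -> 10 lines: uebry kioeq lwoq yib onkey cydz liw jcyez nlqsi jsjiq
Final line 9: nlqsi

Answer: nlqsi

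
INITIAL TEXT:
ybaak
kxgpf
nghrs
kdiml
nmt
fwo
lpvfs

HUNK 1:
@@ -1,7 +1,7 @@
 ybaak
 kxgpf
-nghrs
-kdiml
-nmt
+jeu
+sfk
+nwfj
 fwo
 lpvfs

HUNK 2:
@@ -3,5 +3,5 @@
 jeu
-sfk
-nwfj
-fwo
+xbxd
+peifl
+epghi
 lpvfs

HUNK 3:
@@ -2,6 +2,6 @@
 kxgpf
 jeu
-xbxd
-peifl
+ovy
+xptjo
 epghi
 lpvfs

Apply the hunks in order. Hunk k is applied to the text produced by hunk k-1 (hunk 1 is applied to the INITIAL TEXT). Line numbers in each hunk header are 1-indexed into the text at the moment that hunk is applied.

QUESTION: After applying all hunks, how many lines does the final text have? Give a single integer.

Hunk 1: at line 1 remove [nghrs,kdiml,nmt] add [jeu,sfk,nwfj] -> 7 lines: ybaak kxgpf jeu sfk nwfj fwo lpvfs
Hunk 2: at line 3 remove [sfk,nwfj,fwo] add [xbxd,peifl,epghi] -> 7 lines: ybaak kxgpf jeu xbxd peifl epghi lpvfs
Hunk 3: at line 2 remove [xbxd,peifl] add [ovy,xptjo] -> 7 lines: ybaak kxgpf jeu ovy xptjo epghi lpvfs
Final line count: 7

Answer: 7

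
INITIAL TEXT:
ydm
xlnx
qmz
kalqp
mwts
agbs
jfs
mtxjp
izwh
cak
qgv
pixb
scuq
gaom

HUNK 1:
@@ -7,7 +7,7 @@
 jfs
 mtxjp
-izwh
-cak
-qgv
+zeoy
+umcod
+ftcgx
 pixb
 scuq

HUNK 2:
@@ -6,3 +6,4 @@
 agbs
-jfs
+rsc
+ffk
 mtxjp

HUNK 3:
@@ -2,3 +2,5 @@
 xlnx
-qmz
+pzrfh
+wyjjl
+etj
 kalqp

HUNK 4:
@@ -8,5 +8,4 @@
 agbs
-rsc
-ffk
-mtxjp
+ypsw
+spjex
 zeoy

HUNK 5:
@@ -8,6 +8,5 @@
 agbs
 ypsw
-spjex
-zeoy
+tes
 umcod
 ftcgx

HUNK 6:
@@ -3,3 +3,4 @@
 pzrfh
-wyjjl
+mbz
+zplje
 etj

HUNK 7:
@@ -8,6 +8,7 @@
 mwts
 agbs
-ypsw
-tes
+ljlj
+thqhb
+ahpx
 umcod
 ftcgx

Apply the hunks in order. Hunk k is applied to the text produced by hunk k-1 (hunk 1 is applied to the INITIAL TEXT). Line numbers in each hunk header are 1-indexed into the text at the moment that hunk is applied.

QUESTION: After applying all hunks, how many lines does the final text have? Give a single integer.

Hunk 1: at line 7 remove [izwh,cak,qgv] add [zeoy,umcod,ftcgx] -> 14 lines: ydm xlnx qmz kalqp mwts agbs jfs mtxjp zeoy umcod ftcgx pixb scuq gaom
Hunk 2: at line 6 remove [jfs] add [rsc,ffk] -> 15 lines: ydm xlnx qmz kalqp mwts agbs rsc ffk mtxjp zeoy umcod ftcgx pixb scuq gaom
Hunk 3: at line 2 remove [qmz] add [pzrfh,wyjjl,etj] -> 17 lines: ydm xlnx pzrfh wyjjl etj kalqp mwts agbs rsc ffk mtxjp zeoy umcod ftcgx pixb scuq gaom
Hunk 4: at line 8 remove [rsc,ffk,mtxjp] add [ypsw,spjex] -> 16 lines: ydm xlnx pzrfh wyjjl etj kalqp mwts agbs ypsw spjex zeoy umcod ftcgx pixb scuq gaom
Hunk 5: at line 8 remove [spjex,zeoy] add [tes] -> 15 lines: ydm xlnx pzrfh wyjjl etj kalqp mwts agbs ypsw tes umcod ftcgx pixb scuq gaom
Hunk 6: at line 3 remove [wyjjl] add [mbz,zplje] -> 16 lines: ydm xlnx pzrfh mbz zplje etj kalqp mwts agbs ypsw tes umcod ftcgx pixb scuq gaom
Hunk 7: at line 8 remove [ypsw,tes] add [ljlj,thqhb,ahpx] -> 17 lines: ydm xlnx pzrfh mbz zplje etj kalqp mwts agbs ljlj thqhb ahpx umcod ftcgx pixb scuq gaom
Final line count: 17

Answer: 17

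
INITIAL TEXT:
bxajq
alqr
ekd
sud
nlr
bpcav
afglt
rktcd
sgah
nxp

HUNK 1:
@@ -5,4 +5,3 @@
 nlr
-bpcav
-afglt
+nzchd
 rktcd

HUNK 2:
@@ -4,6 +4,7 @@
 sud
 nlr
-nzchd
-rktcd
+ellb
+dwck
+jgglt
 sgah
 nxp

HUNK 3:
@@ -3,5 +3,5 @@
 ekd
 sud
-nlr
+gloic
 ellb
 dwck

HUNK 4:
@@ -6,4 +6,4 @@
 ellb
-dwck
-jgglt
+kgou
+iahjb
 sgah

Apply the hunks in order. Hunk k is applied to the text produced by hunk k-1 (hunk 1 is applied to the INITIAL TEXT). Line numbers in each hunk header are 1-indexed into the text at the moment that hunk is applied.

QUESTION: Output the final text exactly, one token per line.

Hunk 1: at line 5 remove [bpcav,afglt] add [nzchd] -> 9 lines: bxajq alqr ekd sud nlr nzchd rktcd sgah nxp
Hunk 2: at line 4 remove [nzchd,rktcd] add [ellb,dwck,jgglt] -> 10 lines: bxajq alqr ekd sud nlr ellb dwck jgglt sgah nxp
Hunk 3: at line 3 remove [nlr] add [gloic] -> 10 lines: bxajq alqr ekd sud gloic ellb dwck jgglt sgah nxp
Hunk 4: at line 6 remove [dwck,jgglt] add [kgou,iahjb] -> 10 lines: bxajq alqr ekd sud gloic ellb kgou iahjb sgah nxp

Answer: bxajq
alqr
ekd
sud
gloic
ellb
kgou
iahjb
sgah
nxp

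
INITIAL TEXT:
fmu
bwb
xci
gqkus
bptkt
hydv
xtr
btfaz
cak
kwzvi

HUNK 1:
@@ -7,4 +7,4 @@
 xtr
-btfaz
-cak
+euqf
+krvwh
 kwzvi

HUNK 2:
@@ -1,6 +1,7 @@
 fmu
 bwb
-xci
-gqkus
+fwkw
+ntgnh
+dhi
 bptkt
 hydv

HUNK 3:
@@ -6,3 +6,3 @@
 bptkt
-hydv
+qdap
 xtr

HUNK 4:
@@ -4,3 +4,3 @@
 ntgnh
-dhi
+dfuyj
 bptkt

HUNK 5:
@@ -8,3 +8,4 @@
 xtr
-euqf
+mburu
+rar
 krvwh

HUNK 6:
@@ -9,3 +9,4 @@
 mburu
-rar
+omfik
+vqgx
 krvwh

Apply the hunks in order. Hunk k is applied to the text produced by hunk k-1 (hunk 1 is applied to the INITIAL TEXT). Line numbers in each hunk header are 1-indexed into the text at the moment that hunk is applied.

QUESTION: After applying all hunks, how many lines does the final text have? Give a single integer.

Hunk 1: at line 7 remove [btfaz,cak] add [euqf,krvwh] -> 10 lines: fmu bwb xci gqkus bptkt hydv xtr euqf krvwh kwzvi
Hunk 2: at line 1 remove [xci,gqkus] add [fwkw,ntgnh,dhi] -> 11 lines: fmu bwb fwkw ntgnh dhi bptkt hydv xtr euqf krvwh kwzvi
Hunk 3: at line 6 remove [hydv] add [qdap] -> 11 lines: fmu bwb fwkw ntgnh dhi bptkt qdap xtr euqf krvwh kwzvi
Hunk 4: at line 4 remove [dhi] add [dfuyj] -> 11 lines: fmu bwb fwkw ntgnh dfuyj bptkt qdap xtr euqf krvwh kwzvi
Hunk 5: at line 8 remove [euqf] add [mburu,rar] -> 12 lines: fmu bwb fwkw ntgnh dfuyj bptkt qdap xtr mburu rar krvwh kwzvi
Hunk 6: at line 9 remove [rar] add [omfik,vqgx] -> 13 lines: fmu bwb fwkw ntgnh dfuyj bptkt qdap xtr mburu omfik vqgx krvwh kwzvi
Final line count: 13

Answer: 13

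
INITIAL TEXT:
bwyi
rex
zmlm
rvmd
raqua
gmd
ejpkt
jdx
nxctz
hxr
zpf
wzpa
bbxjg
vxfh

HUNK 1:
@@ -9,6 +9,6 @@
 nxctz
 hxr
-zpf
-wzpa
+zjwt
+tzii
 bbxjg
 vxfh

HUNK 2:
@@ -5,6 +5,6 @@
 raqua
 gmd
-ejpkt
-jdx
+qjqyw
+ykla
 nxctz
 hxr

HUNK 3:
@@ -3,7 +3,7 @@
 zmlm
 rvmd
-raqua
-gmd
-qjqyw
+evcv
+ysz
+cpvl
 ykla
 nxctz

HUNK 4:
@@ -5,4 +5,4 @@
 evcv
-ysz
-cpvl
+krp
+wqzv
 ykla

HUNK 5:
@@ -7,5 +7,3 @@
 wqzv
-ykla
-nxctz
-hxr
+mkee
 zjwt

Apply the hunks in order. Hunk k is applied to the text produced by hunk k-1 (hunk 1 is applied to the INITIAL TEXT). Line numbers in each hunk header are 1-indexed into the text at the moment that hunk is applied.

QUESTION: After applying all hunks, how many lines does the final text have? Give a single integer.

Hunk 1: at line 9 remove [zpf,wzpa] add [zjwt,tzii] -> 14 lines: bwyi rex zmlm rvmd raqua gmd ejpkt jdx nxctz hxr zjwt tzii bbxjg vxfh
Hunk 2: at line 5 remove [ejpkt,jdx] add [qjqyw,ykla] -> 14 lines: bwyi rex zmlm rvmd raqua gmd qjqyw ykla nxctz hxr zjwt tzii bbxjg vxfh
Hunk 3: at line 3 remove [raqua,gmd,qjqyw] add [evcv,ysz,cpvl] -> 14 lines: bwyi rex zmlm rvmd evcv ysz cpvl ykla nxctz hxr zjwt tzii bbxjg vxfh
Hunk 4: at line 5 remove [ysz,cpvl] add [krp,wqzv] -> 14 lines: bwyi rex zmlm rvmd evcv krp wqzv ykla nxctz hxr zjwt tzii bbxjg vxfh
Hunk 5: at line 7 remove [ykla,nxctz,hxr] add [mkee] -> 12 lines: bwyi rex zmlm rvmd evcv krp wqzv mkee zjwt tzii bbxjg vxfh
Final line count: 12

Answer: 12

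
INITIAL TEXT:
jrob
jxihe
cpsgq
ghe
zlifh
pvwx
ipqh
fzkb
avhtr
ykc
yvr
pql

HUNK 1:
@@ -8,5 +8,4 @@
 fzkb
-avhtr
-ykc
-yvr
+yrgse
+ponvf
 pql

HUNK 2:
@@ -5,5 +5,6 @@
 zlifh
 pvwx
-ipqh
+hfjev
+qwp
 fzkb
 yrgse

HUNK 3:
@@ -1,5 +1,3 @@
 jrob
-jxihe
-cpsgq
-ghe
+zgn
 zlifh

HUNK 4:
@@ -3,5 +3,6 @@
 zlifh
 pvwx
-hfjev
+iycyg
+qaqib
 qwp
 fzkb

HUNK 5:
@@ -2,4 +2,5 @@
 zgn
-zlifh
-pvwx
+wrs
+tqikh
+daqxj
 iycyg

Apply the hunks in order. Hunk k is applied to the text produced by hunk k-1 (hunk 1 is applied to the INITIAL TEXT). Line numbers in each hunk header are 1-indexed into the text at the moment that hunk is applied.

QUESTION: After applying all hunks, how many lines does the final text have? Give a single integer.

Answer: 12

Derivation:
Hunk 1: at line 8 remove [avhtr,ykc,yvr] add [yrgse,ponvf] -> 11 lines: jrob jxihe cpsgq ghe zlifh pvwx ipqh fzkb yrgse ponvf pql
Hunk 2: at line 5 remove [ipqh] add [hfjev,qwp] -> 12 lines: jrob jxihe cpsgq ghe zlifh pvwx hfjev qwp fzkb yrgse ponvf pql
Hunk 3: at line 1 remove [jxihe,cpsgq,ghe] add [zgn] -> 10 lines: jrob zgn zlifh pvwx hfjev qwp fzkb yrgse ponvf pql
Hunk 4: at line 3 remove [hfjev] add [iycyg,qaqib] -> 11 lines: jrob zgn zlifh pvwx iycyg qaqib qwp fzkb yrgse ponvf pql
Hunk 5: at line 2 remove [zlifh,pvwx] add [wrs,tqikh,daqxj] -> 12 lines: jrob zgn wrs tqikh daqxj iycyg qaqib qwp fzkb yrgse ponvf pql
Final line count: 12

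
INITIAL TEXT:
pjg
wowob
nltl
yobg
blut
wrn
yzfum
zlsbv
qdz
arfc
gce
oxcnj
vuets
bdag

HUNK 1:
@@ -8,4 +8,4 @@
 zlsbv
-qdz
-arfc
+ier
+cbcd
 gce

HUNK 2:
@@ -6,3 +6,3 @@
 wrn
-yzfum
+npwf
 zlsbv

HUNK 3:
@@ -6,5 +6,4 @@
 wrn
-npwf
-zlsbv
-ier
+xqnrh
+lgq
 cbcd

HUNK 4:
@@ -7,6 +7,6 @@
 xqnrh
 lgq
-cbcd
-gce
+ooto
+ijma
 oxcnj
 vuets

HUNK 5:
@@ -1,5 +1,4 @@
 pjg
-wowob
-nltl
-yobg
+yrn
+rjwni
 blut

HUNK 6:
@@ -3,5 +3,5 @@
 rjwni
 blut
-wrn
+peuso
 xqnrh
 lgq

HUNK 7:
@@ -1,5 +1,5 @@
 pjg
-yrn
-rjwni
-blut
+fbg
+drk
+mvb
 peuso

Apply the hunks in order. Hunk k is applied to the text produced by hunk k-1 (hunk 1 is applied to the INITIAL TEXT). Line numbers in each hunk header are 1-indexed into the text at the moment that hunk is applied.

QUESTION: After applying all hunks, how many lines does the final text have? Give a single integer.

Answer: 12

Derivation:
Hunk 1: at line 8 remove [qdz,arfc] add [ier,cbcd] -> 14 lines: pjg wowob nltl yobg blut wrn yzfum zlsbv ier cbcd gce oxcnj vuets bdag
Hunk 2: at line 6 remove [yzfum] add [npwf] -> 14 lines: pjg wowob nltl yobg blut wrn npwf zlsbv ier cbcd gce oxcnj vuets bdag
Hunk 3: at line 6 remove [npwf,zlsbv,ier] add [xqnrh,lgq] -> 13 lines: pjg wowob nltl yobg blut wrn xqnrh lgq cbcd gce oxcnj vuets bdag
Hunk 4: at line 7 remove [cbcd,gce] add [ooto,ijma] -> 13 lines: pjg wowob nltl yobg blut wrn xqnrh lgq ooto ijma oxcnj vuets bdag
Hunk 5: at line 1 remove [wowob,nltl,yobg] add [yrn,rjwni] -> 12 lines: pjg yrn rjwni blut wrn xqnrh lgq ooto ijma oxcnj vuets bdag
Hunk 6: at line 3 remove [wrn] add [peuso] -> 12 lines: pjg yrn rjwni blut peuso xqnrh lgq ooto ijma oxcnj vuets bdag
Hunk 7: at line 1 remove [yrn,rjwni,blut] add [fbg,drk,mvb] -> 12 lines: pjg fbg drk mvb peuso xqnrh lgq ooto ijma oxcnj vuets bdag
Final line count: 12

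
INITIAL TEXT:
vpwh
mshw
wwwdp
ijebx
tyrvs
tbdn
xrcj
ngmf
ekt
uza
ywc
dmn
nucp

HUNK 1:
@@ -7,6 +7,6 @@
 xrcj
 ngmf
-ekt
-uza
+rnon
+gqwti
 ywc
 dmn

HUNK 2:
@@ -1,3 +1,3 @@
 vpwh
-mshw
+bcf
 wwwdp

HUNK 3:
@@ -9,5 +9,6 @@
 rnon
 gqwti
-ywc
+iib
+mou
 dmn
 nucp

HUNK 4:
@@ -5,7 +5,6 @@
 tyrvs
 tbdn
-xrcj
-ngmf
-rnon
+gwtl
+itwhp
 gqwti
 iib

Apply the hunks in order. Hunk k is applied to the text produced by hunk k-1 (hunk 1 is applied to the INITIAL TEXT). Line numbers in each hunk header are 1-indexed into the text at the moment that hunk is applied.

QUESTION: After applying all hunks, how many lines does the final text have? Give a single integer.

Answer: 13

Derivation:
Hunk 1: at line 7 remove [ekt,uza] add [rnon,gqwti] -> 13 lines: vpwh mshw wwwdp ijebx tyrvs tbdn xrcj ngmf rnon gqwti ywc dmn nucp
Hunk 2: at line 1 remove [mshw] add [bcf] -> 13 lines: vpwh bcf wwwdp ijebx tyrvs tbdn xrcj ngmf rnon gqwti ywc dmn nucp
Hunk 3: at line 9 remove [ywc] add [iib,mou] -> 14 lines: vpwh bcf wwwdp ijebx tyrvs tbdn xrcj ngmf rnon gqwti iib mou dmn nucp
Hunk 4: at line 5 remove [xrcj,ngmf,rnon] add [gwtl,itwhp] -> 13 lines: vpwh bcf wwwdp ijebx tyrvs tbdn gwtl itwhp gqwti iib mou dmn nucp
Final line count: 13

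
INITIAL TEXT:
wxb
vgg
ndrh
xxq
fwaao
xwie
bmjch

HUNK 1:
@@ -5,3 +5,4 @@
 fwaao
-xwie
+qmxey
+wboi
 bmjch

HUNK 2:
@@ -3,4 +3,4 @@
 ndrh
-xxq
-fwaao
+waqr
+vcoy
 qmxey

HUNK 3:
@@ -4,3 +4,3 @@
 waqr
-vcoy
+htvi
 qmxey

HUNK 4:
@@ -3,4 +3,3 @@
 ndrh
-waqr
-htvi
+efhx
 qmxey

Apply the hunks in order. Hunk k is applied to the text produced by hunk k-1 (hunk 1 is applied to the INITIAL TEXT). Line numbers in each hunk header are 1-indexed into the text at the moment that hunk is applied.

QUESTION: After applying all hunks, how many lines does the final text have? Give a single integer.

Hunk 1: at line 5 remove [xwie] add [qmxey,wboi] -> 8 lines: wxb vgg ndrh xxq fwaao qmxey wboi bmjch
Hunk 2: at line 3 remove [xxq,fwaao] add [waqr,vcoy] -> 8 lines: wxb vgg ndrh waqr vcoy qmxey wboi bmjch
Hunk 3: at line 4 remove [vcoy] add [htvi] -> 8 lines: wxb vgg ndrh waqr htvi qmxey wboi bmjch
Hunk 4: at line 3 remove [waqr,htvi] add [efhx] -> 7 lines: wxb vgg ndrh efhx qmxey wboi bmjch
Final line count: 7

Answer: 7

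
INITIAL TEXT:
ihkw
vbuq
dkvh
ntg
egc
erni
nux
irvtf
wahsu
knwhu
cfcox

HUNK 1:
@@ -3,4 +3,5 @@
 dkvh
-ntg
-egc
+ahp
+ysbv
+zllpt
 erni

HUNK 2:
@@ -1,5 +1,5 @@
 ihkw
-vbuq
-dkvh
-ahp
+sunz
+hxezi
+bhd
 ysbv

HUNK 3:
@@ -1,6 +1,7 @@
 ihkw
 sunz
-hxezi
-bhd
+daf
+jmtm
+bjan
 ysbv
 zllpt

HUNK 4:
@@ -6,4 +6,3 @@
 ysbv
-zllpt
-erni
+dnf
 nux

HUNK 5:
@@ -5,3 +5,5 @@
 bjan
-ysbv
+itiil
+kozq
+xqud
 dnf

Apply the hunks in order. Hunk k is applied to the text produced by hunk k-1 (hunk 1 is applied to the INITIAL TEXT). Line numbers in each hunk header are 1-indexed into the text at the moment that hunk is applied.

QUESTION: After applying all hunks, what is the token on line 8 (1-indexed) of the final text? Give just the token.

Answer: xqud

Derivation:
Hunk 1: at line 3 remove [ntg,egc] add [ahp,ysbv,zllpt] -> 12 lines: ihkw vbuq dkvh ahp ysbv zllpt erni nux irvtf wahsu knwhu cfcox
Hunk 2: at line 1 remove [vbuq,dkvh,ahp] add [sunz,hxezi,bhd] -> 12 lines: ihkw sunz hxezi bhd ysbv zllpt erni nux irvtf wahsu knwhu cfcox
Hunk 3: at line 1 remove [hxezi,bhd] add [daf,jmtm,bjan] -> 13 lines: ihkw sunz daf jmtm bjan ysbv zllpt erni nux irvtf wahsu knwhu cfcox
Hunk 4: at line 6 remove [zllpt,erni] add [dnf] -> 12 lines: ihkw sunz daf jmtm bjan ysbv dnf nux irvtf wahsu knwhu cfcox
Hunk 5: at line 5 remove [ysbv] add [itiil,kozq,xqud] -> 14 lines: ihkw sunz daf jmtm bjan itiil kozq xqud dnf nux irvtf wahsu knwhu cfcox
Final line 8: xqud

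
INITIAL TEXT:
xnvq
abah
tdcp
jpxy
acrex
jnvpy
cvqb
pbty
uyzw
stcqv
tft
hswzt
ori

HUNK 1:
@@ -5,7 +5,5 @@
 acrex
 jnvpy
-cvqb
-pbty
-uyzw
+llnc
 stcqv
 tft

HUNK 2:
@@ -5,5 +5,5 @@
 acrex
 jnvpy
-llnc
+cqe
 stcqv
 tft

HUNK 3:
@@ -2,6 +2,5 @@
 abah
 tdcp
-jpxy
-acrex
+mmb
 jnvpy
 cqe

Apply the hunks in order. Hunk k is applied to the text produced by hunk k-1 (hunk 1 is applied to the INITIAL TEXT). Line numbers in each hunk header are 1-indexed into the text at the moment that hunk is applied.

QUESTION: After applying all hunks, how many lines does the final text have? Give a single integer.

Answer: 10

Derivation:
Hunk 1: at line 5 remove [cvqb,pbty,uyzw] add [llnc] -> 11 lines: xnvq abah tdcp jpxy acrex jnvpy llnc stcqv tft hswzt ori
Hunk 2: at line 5 remove [llnc] add [cqe] -> 11 lines: xnvq abah tdcp jpxy acrex jnvpy cqe stcqv tft hswzt ori
Hunk 3: at line 2 remove [jpxy,acrex] add [mmb] -> 10 lines: xnvq abah tdcp mmb jnvpy cqe stcqv tft hswzt ori
Final line count: 10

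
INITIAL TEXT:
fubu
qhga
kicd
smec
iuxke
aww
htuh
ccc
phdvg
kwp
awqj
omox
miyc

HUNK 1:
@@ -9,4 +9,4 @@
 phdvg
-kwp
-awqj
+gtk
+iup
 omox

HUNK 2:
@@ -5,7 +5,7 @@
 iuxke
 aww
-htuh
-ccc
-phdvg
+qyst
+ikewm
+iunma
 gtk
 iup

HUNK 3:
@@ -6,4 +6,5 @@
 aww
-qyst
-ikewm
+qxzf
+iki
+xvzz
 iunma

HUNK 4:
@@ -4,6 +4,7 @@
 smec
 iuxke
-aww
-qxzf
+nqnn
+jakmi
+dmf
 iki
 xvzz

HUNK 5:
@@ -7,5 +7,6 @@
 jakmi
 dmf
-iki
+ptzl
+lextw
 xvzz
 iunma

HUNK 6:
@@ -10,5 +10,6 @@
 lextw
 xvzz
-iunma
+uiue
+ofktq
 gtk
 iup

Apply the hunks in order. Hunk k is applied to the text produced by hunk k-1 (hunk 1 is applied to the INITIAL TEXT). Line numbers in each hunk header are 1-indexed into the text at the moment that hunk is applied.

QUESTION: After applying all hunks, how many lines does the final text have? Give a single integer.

Answer: 17

Derivation:
Hunk 1: at line 9 remove [kwp,awqj] add [gtk,iup] -> 13 lines: fubu qhga kicd smec iuxke aww htuh ccc phdvg gtk iup omox miyc
Hunk 2: at line 5 remove [htuh,ccc,phdvg] add [qyst,ikewm,iunma] -> 13 lines: fubu qhga kicd smec iuxke aww qyst ikewm iunma gtk iup omox miyc
Hunk 3: at line 6 remove [qyst,ikewm] add [qxzf,iki,xvzz] -> 14 lines: fubu qhga kicd smec iuxke aww qxzf iki xvzz iunma gtk iup omox miyc
Hunk 4: at line 4 remove [aww,qxzf] add [nqnn,jakmi,dmf] -> 15 lines: fubu qhga kicd smec iuxke nqnn jakmi dmf iki xvzz iunma gtk iup omox miyc
Hunk 5: at line 7 remove [iki] add [ptzl,lextw] -> 16 lines: fubu qhga kicd smec iuxke nqnn jakmi dmf ptzl lextw xvzz iunma gtk iup omox miyc
Hunk 6: at line 10 remove [iunma] add [uiue,ofktq] -> 17 lines: fubu qhga kicd smec iuxke nqnn jakmi dmf ptzl lextw xvzz uiue ofktq gtk iup omox miyc
Final line count: 17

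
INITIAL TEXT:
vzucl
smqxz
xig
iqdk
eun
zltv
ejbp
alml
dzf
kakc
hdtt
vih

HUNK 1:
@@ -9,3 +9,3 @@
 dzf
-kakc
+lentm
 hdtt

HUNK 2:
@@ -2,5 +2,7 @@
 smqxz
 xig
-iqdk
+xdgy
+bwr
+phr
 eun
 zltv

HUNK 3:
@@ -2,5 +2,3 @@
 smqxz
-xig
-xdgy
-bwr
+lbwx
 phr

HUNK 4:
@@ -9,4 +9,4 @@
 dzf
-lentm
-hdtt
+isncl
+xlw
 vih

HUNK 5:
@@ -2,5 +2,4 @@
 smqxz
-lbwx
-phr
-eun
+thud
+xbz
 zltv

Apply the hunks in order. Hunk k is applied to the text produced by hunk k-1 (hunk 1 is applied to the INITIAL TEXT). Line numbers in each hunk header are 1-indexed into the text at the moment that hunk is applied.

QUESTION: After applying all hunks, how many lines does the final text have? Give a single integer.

Answer: 11

Derivation:
Hunk 1: at line 9 remove [kakc] add [lentm] -> 12 lines: vzucl smqxz xig iqdk eun zltv ejbp alml dzf lentm hdtt vih
Hunk 2: at line 2 remove [iqdk] add [xdgy,bwr,phr] -> 14 lines: vzucl smqxz xig xdgy bwr phr eun zltv ejbp alml dzf lentm hdtt vih
Hunk 3: at line 2 remove [xig,xdgy,bwr] add [lbwx] -> 12 lines: vzucl smqxz lbwx phr eun zltv ejbp alml dzf lentm hdtt vih
Hunk 4: at line 9 remove [lentm,hdtt] add [isncl,xlw] -> 12 lines: vzucl smqxz lbwx phr eun zltv ejbp alml dzf isncl xlw vih
Hunk 5: at line 2 remove [lbwx,phr,eun] add [thud,xbz] -> 11 lines: vzucl smqxz thud xbz zltv ejbp alml dzf isncl xlw vih
Final line count: 11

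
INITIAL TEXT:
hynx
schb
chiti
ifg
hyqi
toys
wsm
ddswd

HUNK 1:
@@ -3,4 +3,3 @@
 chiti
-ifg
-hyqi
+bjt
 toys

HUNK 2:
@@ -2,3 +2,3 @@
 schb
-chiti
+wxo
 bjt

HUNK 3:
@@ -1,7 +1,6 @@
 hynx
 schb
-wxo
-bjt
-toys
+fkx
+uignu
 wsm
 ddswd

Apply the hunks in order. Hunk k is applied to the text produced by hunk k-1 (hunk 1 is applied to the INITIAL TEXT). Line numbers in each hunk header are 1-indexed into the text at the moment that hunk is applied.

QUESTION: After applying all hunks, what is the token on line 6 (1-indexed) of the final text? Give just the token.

Hunk 1: at line 3 remove [ifg,hyqi] add [bjt] -> 7 lines: hynx schb chiti bjt toys wsm ddswd
Hunk 2: at line 2 remove [chiti] add [wxo] -> 7 lines: hynx schb wxo bjt toys wsm ddswd
Hunk 3: at line 1 remove [wxo,bjt,toys] add [fkx,uignu] -> 6 lines: hynx schb fkx uignu wsm ddswd
Final line 6: ddswd

Answer: ddswd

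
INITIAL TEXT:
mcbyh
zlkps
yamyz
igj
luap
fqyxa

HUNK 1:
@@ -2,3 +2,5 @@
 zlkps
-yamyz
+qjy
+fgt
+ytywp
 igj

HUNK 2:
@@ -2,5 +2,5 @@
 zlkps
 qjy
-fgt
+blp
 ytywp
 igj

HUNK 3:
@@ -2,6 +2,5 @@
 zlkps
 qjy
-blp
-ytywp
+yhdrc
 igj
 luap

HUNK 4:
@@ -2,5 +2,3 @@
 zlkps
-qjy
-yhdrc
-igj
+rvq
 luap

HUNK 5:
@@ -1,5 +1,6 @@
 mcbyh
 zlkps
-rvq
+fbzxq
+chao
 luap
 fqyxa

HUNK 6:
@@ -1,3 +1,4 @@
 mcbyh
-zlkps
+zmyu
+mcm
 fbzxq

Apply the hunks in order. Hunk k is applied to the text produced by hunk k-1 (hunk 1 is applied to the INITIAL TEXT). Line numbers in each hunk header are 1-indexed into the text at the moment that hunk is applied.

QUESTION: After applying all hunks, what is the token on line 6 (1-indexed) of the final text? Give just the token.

Hunk 1: at line 2 remove [yamyz] add [qjy,fgt,ytywp] -> 8 lines: mcbyh zlkps qjy fgt ytywp igj luap fqyxa
Hunk 2: at line 2 remove [fgt] add [blp] -> 8 lines: mcbyh zlkps qjy blp ytywp igj luap fqyxa
Hunk 3: at line 2 remove [blp,ytywp] add [yhdrc] -> 7 lines: mcbyh zlkps qjy yhdrc igj luap fqyxa
Hunk 4: at line 2 remove [qjy,yhdrc,igj] add [rvq] -> 5 lines: mcbyh zlkps rvq luap fqyxa
Hunk 5: at line 1 remove [rvq] add [fbzxq,chao] -> 6 lines: mcbyh zlkps fbzxq chao luap fqyxa
Hunk 6: at line 1 remove [zlkps] add [zmyu,mcm] -> 7 lines: mcbyh zmyu mcm fbzxq chao luap fqyxa
Final line 6: luap

Answer: luap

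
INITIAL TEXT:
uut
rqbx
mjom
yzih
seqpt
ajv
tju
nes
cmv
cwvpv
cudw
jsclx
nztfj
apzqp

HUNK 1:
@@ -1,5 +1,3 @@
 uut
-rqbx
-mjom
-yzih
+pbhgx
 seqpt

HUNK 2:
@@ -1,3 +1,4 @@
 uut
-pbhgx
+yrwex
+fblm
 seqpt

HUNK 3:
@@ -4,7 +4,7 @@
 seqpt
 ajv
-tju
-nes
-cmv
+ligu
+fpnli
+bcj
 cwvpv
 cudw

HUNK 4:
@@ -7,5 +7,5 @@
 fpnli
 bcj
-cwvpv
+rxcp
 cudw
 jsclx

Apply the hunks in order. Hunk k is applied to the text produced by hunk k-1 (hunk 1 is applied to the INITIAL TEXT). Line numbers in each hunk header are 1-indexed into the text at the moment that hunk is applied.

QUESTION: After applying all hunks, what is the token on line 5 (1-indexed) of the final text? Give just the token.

Hunk 1: at line 1 remove [rqbx,mjom,yzih] add [pbhgx] -> 12 lines: uut pbhgx seqpt ajv tju nes cmv cwvpv cudw jsclx nztfj apzqp
Hunk 2: at line 1 remove [pbhgx] add [yrwex,fblm] -> 13 lines: uut yrwex fblm seqpt ajv tju nes cmv cwvpv cudw jsclx nztfj apzqp
Hunk 3: at line 4 remove [tju,nes,cmv] add [ligu,fpnli,bcj] -> 13 lines: uut yrwex fblm seqpt ajv ligu fpnli bcj cwvpv cudw jsclx nztfj apzqp
Hunk 4: at line 7 remove [cwvpv] add [rxcp] -> 13 lines: uut yrwex fblm seqpt ajv ligu fpnli bcj rxcp cudw jsclx nztfj apzqp
Final line 5: ajv

Answer: ajv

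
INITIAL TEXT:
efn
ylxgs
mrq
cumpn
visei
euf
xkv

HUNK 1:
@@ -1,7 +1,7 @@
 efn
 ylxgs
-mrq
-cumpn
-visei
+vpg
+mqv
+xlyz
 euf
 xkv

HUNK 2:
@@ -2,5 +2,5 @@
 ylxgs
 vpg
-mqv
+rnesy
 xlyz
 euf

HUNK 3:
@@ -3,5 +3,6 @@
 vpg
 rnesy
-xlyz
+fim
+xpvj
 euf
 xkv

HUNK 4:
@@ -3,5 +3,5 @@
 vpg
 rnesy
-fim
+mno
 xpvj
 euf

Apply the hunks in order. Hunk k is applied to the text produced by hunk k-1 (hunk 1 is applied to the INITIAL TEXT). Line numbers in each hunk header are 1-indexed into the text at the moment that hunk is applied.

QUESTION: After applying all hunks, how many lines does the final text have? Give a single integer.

Answer: 8

Derivation:
Hunk 1: at line 1 remove [mrq,cumpn,visei] add [vpg,mqv,xlyz] -> 7 lines: efn ylxgs vpg mqv xlyz euf xkv
Hunk 2: at line 2 remove [mqv] add [rnesy] -> 7 lines: efn ylxgs vpg rnesy xlyz euf xkv
Hunk 3: at line 3 remove [xlyz] add [fim,xpvj] -> 8 lines: efn ylxgs vpg rnesy fim xpvj euf xkv
Hunk 4: at line 3 remove [fim] add [mno] -> 8 lines: efn ylxgs vpg rnesy mno xpvj euf xkv
Final line count: 8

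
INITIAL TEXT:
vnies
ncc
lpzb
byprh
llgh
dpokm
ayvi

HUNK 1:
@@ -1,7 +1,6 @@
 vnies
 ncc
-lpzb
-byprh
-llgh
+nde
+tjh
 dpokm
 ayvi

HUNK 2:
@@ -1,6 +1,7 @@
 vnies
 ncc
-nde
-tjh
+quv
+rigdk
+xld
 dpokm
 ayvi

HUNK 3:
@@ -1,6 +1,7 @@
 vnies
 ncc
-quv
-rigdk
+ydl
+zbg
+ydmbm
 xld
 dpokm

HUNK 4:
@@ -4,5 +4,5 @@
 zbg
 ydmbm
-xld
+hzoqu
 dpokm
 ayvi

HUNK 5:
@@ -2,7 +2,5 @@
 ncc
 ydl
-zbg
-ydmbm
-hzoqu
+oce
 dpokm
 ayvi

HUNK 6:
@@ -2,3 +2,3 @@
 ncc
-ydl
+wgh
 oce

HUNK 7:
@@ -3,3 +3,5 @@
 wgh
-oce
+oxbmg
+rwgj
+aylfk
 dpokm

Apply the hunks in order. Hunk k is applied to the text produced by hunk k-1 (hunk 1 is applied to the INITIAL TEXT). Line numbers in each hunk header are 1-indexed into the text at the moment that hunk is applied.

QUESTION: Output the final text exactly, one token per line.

Answer: vnies
ncc
wgh
oxbmg
rwgj
aylfk
dpokm
ayvi

Derivation:
Hunk 1: at line 1 remove [lpzb,byprh,llgh] add [nde,tjh] -> 6 lines: vnies ncc nde tjh dpokm ayvi
Hunk 2: at line 1 remove [nde,tjh] add [quv,rigdk,xld] -> 7 lines: vnies ncc quv rigdk xld dpokm ayvi
Hunk 3: at line 1 remove [quv,rigdk] add [ydl,zbg,ydmbm] -> 8 lines: vnies ncc ydl zbg ydmbm xld dpokm ayvi
Hunk 4: at line 4 remove [xld] add [hzoqu] -> 8 lines: vnies ncc ydl zbg ydmbm hzoqu dpokm ayvi
Hunk 5: at line 2 remove [zbg,ydmbm,hzoqu] add [oce] -> 6 lines: vnies ncc ydl oce dpokm ayvi
Hunk 6: at line 2 remove [ydl] add [wgh] -> 6 lines: vnies ncc wgh oce dpokm ayvi
Hunk 7: at line 3 remove [oce] add [oxbmg,rwgj,aylfk] -> 8 lines: vnies ncc wgh oxbmg rwgj aylfk dpokm ayvi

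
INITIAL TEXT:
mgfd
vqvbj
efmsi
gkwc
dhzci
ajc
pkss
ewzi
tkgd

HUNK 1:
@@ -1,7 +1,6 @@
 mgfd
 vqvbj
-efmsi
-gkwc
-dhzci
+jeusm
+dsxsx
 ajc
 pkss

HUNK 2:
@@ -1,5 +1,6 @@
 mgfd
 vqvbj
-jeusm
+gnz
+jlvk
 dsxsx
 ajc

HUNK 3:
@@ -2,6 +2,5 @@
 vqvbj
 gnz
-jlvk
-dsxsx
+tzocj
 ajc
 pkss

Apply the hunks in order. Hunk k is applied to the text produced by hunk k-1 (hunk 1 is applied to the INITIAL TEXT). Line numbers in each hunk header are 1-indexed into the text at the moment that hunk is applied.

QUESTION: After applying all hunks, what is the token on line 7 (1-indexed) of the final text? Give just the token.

Answer: ewzi

Derivation:
Hunk 1: at line 1 remove [efmsi,gkwc,dhzci] add [jeusm,dsxsx] -> 8 lines: mgfd vqvbj jeusm dsxsx ajc pkss ewzi tkgd
Hunk 2: at line 1 remove [jeusm] add [gnz,jlvk] -> 9 lines: mgfd vqvbj gnz jlvk dsxsx ajc pkss ewzi tkgd
Hunk 3: at line 2 remove [jlvk,dsxsx] add [tzocj] -> 8 lines: mgfd vqvbj gnz tzocj ajc pkss ewzi tkgd
Final line 7: ewzi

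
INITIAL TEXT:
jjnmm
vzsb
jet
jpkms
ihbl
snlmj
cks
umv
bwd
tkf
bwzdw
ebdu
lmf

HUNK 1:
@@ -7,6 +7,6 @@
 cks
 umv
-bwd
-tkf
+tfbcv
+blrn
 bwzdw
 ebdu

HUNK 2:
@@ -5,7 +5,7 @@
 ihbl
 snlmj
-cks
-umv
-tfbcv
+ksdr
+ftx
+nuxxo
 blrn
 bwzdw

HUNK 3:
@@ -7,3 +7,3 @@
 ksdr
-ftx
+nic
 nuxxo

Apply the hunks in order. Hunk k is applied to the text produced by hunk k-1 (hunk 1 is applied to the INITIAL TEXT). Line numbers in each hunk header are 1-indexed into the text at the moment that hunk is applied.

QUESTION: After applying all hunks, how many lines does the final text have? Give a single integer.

Answer: 13

Derivation:
Hunk 1: at line 7 remove [bwd,tkf] add [tfbcv,blrn] -> 13 lines: jjnmm vzsb jet jpkms ihbl snlmj cks umv tfbcv blrn bwzdw ebdu lmf
Hunk 2: at line 5 remove [cks,umv,tfbcv] add [ksdr,ftx,nuxxo] -> 13 lines: jjnmm vzsb jet jpkms ihbl snlmj ksdr ftx nuxxo blrn bwzdw ebdu lmf
Hunk 3: at line 7 remove [ftx] add [nic] -> 13 lines: jjnmm vzsb jet jpkms ihbl snlmj ksdr nic nuxxo blrn bwzdw ebdu lmf
Final line count: 13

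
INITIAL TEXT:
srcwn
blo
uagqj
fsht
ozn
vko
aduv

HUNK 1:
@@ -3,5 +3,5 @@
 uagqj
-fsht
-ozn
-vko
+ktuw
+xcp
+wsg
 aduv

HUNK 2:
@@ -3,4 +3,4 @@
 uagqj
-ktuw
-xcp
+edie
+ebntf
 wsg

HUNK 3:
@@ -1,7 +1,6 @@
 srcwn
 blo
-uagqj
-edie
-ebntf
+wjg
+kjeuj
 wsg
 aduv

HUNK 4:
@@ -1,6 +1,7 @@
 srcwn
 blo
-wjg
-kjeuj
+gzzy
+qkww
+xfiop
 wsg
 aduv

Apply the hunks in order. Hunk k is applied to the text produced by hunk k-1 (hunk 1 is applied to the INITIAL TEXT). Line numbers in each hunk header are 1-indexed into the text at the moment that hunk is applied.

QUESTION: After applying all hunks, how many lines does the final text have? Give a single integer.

Answer: 7

Derivation:
Hunk 1: at line 3 remove [fsht,ozn,vko] add [ktuw,xcp,wsg] -> 7 lines: srcwn blo uagqj ktuw xcp wsg aduv
Hunk 2: at line 3 remove [ktuw,xcp] add [edie,ebntf] -> 7 lines: srcwn blo uagqj edie ebntf wsg aduv
Hunk 3: at line 1 remove [uagqj,edie,ebntf] add [wjg,kjeuj] -> 6 lines: srcwn blo wjg kjeuj wsg aduv
Hunk 4: at line 1 remove [wjg,kjeuj] add [gzzy,qkww,xfiop] -> 7 lines: srcwn blo gzzy qkww xfiop wsg aduv
Final line count: 7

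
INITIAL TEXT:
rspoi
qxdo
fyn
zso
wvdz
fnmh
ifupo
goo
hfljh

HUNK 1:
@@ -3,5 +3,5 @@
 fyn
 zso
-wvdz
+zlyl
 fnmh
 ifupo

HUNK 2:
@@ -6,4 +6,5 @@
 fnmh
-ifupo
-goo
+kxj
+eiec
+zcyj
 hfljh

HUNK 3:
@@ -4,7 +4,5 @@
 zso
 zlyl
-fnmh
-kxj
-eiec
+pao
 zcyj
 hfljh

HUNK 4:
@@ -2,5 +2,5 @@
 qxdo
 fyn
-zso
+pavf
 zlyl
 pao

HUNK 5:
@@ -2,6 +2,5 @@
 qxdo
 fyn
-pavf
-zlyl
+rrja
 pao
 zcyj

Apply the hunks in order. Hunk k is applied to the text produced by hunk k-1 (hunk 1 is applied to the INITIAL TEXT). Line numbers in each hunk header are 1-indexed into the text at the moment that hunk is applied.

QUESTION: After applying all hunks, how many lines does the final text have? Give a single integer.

Answer: 7

Derivation:
Hunk 1: at line 3 remove [wvdz] add [zlyl] -> 9 lines: rspoi qxdo fyn zso zlyl fnmh ifupo goo hfljh
Hunk 2: at line 6 remove [ifupo,goo] add [kxj,eiec,zcyj] -> 10 lines: rspoi qxdo fyn zso zlyl fnmh kxj eiec zcyj hfljh
Hunk 3: at line 4 remove [fnmh,kxj,eiec] add [pao] -> 8 lines: rspoi qxdo fyn zso zlyl pao zcyj hfljh
Hunk 4: at line 2 remove [zso] add [pavf] -> 8 lines: rspoi qxdo fyn pavf zlyl pao zcyj hfljh
Hunk 5: at line 2 remove [pavf,zlyl] add [rrja] -> 7 lines: rspoi qxdo fyn rrja pao zcyj hfljh
Final line count: 7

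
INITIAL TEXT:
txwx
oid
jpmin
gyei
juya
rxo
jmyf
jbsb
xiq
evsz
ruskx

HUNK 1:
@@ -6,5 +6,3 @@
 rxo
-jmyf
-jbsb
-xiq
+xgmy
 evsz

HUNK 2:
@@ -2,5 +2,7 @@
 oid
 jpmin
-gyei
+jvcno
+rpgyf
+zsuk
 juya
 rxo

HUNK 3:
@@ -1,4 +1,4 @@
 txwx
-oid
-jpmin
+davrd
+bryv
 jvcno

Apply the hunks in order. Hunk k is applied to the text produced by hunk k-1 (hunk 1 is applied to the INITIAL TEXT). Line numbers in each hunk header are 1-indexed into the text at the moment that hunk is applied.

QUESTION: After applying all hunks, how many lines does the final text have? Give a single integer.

Hunk 1: at line 6 remove [jmyf,jbsb,xiq] add [xgmy] -> 9 lines: txwx oid jpmin gyei juya rxo xgmy evsz ruskx
Hunk 2: at line 2 remove [gyei] add [jvcno,rpgyf,zsuk] -> 11 lines: txwx oid jpmin jvcno rpgyf zsuk juya rxo xgmy evsz ruskx
Hunk 3: at line 1 remove [oid,jpmin] add [davrd,bryv] -> 11 lines: txwx davrd bryv jvcno rpgyf zsuk juya rxo xgmy evsz ruskx
Final line count: 11

Answer: 11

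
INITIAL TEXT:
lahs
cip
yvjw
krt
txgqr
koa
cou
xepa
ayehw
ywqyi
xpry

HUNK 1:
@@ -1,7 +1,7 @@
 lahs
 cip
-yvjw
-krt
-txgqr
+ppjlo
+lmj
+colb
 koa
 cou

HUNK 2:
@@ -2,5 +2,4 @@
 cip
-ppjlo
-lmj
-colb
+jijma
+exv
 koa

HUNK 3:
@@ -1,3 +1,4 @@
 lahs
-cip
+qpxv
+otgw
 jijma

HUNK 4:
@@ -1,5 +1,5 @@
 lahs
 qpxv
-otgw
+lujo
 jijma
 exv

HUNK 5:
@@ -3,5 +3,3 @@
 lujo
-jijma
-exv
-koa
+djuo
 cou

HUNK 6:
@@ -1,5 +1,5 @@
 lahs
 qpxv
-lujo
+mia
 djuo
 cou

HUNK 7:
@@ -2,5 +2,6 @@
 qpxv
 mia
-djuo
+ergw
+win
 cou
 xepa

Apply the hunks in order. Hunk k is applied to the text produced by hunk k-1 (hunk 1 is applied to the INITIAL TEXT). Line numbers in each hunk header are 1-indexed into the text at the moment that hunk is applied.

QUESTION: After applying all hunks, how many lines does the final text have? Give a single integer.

Hunk 1: at line 1 remove [yvjw,krt,txgqr] add [ppjlo,lmj,colb] -> 11 lines: lahs cip ppjlo lmj colb koa cou xepa ayehw ywqyi xpry
Hunk 2: at line 2 remove [ppjlo,lmj,colb] add [jijma,exv] -> 10 lines: lahs cip jijma exv koa cou xepa ayehw ywqyi xpry
Hunk 3: at line 1 remove [cip] add [qpxv,otgw] -> 11 lines: lahs qpxv otgw jijma exv koa cou xepa ayehw ywqyi xpry
Hunk 4: at line 1 remove [otgw] add [lujo] -> 11 lines: lahs qpxv lujo jijma exv koa cou xepa ayehw ywqyi xpry
Hunk 5: at line 3 remove [jijma,exv,koa] add [djuo] -> 9 lines: lahs qpxv lujo djuo cou xepa ayehw ywqyi xpry
Hunk 6: at line 1 remove [lujo] add [mia] -> 9 lines: lahs qpxv mia djuo cou xepa ayehw ywqyi xpry
Hunk 7: at line 2 remove [djuo] add [ergw,win] -> 10 lines: lahs qpxv mia ergw win cou xepa ayehw ywqyi xpry
Final line count: 10

Answer: 10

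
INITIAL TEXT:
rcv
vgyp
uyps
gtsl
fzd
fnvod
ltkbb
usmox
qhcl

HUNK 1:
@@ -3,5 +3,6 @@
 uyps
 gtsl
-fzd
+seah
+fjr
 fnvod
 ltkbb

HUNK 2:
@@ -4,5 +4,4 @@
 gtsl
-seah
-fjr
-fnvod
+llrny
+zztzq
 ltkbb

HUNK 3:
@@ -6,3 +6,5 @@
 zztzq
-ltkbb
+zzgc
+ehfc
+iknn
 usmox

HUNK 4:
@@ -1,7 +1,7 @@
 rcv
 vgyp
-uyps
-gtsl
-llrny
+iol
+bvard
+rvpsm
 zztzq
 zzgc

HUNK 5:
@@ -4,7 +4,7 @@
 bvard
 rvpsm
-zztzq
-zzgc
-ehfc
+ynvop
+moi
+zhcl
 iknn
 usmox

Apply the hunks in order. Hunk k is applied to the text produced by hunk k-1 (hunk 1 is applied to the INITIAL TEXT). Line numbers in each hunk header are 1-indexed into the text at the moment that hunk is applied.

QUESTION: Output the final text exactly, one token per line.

Hunk 1: at line 3 remove [fzd] add [seah,fjr] -> 10 lines: rcv vgyp uyps gtsl seah fjr fnvod ltkbb usmox qhcl
Hunk 2: at line 4 remove [seah,fjr,fnvod] add [llrny,zztzq] -> 9 lines: rcv vgyp uyps gtsl llrny zztzq ltkbb usmox qhcl
Hunk 3: at line 6 remove [ltkbb] add [zzgc,ehfc,iknn] -> 11 lines: rcv vgyp uyps gtsl llrny zztzq zzgc ehfc iknn usmox qhcl
Hunk 4: at line 1 remove [uyps,gtsl,llrny] add [iol,bvard,rvpsm] -> 11 lines: rcv vgyp iol bvard rvpsm zztzq zzgc ehfc iknn usmox qhcl
Hunk 5: at line 4 remove [zztzq,zzgc,ehfc] add [ynvop,moi,zhcl] -> 11 lines: rcv vgyp iol bvard rvpsm ynvop moi zhcl iknn usmox qhcl

Answer: rcv
vgyp
iol
bvard
rvpsm
ynvop
moi
zhcl
iknn
usmox
qhcl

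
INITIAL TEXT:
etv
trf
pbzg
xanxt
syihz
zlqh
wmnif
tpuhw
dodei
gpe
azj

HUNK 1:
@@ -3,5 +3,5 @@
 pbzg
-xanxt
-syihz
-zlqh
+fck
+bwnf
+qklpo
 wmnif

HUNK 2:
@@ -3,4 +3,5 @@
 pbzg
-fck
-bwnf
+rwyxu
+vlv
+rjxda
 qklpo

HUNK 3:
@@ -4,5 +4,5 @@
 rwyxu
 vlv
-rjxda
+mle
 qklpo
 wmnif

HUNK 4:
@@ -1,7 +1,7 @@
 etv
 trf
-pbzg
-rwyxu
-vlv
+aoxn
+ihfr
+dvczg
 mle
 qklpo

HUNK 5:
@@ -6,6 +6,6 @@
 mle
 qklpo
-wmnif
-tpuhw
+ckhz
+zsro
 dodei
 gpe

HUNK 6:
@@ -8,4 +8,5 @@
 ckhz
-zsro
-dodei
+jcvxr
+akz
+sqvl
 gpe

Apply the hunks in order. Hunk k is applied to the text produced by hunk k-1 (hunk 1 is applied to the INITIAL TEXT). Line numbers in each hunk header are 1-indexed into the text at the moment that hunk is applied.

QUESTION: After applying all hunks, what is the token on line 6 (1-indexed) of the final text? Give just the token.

Answer: mle

Derivation:
Hunk 1: at line 3 remove [xanxt,syihz,zlqh] add [fck,bwnf,qklpo] -> 11 lines: etv trf pbzg fck bwnf qklpo wmnif tpuhw dodei gpe azj
Hunk 2: at line 3 remove [fck,bwnf] add [rwyxu,vlv,rjxda] -> 12 lines: etv trf pbzg rwyxu vlv rjxda qklpo wmnif tpuhw dodei gpe azj
Hunk 3: at line 4 remove [rjxda] add [mle] -> 12 lines: etv trf pbzg rwyxu vlv mle qklpo wmnif tpuhw dodei gpe azj
Hunk 4: at line 1 remove [pbzg,rwyxu,vlv] add [aoxn,ihfr,dvczg] -> 12 lines: etv trf aoxn ihfr dvczg mle qklpo wmnif tpuhw dodei gpe azj
Hunk 5: at line 6 remove [wmnif,tpuhw] add [ckhz,zsro] -> 12 lines: etv trf aoxn ihfr dvczg mle qklpo ckhz zsro dodei gpe azj
Hunk 6: at line 8 remove [zsro,dodei] add [jcvxr,akz,sqvl] -> 13 lines: etv trf aoxn ihfr dvczg mle qklpo ckhz jcvxr akz sqvl gpe azj
Final line 6: mle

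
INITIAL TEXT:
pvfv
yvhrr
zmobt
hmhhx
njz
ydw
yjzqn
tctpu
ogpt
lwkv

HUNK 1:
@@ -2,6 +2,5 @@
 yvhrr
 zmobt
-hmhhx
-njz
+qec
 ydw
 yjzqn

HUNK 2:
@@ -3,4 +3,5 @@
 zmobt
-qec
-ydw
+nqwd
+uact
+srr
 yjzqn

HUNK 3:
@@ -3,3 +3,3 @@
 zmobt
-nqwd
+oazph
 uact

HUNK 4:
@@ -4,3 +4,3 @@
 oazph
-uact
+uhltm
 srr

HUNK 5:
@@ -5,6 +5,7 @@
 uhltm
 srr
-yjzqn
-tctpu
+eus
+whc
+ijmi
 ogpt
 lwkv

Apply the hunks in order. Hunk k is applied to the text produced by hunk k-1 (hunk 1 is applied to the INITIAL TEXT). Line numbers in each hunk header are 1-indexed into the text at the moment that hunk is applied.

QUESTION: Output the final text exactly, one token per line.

Hunk 1: at line 2 remove [hmhhx,njz] add [qec] -> 9 lines: pvfv yvhrr zmobt qec ydw yjzqn tctpu ogpt lwkv
Hunk 2: at line 3 remove [qec,ydw] add [nqwd,uact,srr] -> 10 lines: pvfv yvhrr zmobt nqwd uact srr yjzqn tctpu ogpt lwkv
Hunk 3: at line 3 remove [nqwd] add [oazph] -> 10 lines: pvfv yvhrr zmobt oazph uact srr yjzqn tctpu ogpt lwkv
Hunk 4: at line 4 remove [uact] add [uhltm] -> 10 lines: pvfv yvhrr zmobt oazph uhltm srr yjzqn tctpu ogpt lwkv
Hunk 5: at line 5 remove [yjzqn,tctpu] add [eus,whc,ijmi] -> 11 lines: pvfv yvhrr zmobt oazph uhltm srr eus whc ijmi ogpt lwkv

Answer: pvfv
yvhrr
zmobt
oazph
uhltm
srr
eus
whc
ijmi
ogpt
lwkv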